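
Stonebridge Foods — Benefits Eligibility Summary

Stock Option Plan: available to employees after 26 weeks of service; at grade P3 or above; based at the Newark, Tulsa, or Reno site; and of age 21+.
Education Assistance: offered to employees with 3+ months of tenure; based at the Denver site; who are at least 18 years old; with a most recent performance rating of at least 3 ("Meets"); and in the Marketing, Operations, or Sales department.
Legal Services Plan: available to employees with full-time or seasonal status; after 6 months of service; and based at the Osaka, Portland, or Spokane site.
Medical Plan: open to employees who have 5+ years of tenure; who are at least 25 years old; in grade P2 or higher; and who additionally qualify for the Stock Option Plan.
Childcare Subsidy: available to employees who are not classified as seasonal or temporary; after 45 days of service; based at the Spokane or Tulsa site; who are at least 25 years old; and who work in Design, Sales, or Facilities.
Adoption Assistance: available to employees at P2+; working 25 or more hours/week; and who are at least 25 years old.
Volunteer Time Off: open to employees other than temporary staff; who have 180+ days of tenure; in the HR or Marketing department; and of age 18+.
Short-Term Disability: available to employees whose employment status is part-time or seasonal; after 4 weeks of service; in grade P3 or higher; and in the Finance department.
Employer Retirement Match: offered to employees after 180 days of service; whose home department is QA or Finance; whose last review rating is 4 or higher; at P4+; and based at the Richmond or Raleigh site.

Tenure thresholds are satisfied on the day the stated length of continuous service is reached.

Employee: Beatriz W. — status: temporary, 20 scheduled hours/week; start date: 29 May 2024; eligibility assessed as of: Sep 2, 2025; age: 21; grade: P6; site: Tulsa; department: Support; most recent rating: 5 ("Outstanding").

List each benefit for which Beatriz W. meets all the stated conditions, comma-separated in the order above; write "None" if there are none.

Stock Option Plan

Service from 29 May 2024 to Sep 2, 2025: 461 days.
Stock Option Plan — service 461 days ≥ 26 weeks (≈182 days) ✓; grade P6 ≥ P3 ✓; site Tulsa ✓; age 21 ≥ 21 ✓ → eligible.
Education Assistance — service 461 days ≥ 3 months (≈90 days) ✓; site Tulsa ✗ (not Denver) → not eligible.
Legal Services Plan — status temporary ✗ (requires full-time or seasonal) → not eligible.
Medical Plan — service 461 days < 5 years (≈1825 days) ✗ → not eligible.
Childcare Subsidy — status temporary ✗ (excluded) → not eligible.
Adoption Assistance — grade P6 ≥ P2 ✓; 20 hrs/wk < 25 ✗ → not eligible.
Volunteer Time Off — status temporary ✗ (excluded) → not eligible.
Short-Term Disability — status temporary ✗ (requires part-time or seasonal) → not eligible.
Employer Retirement Match — service 461 days ≥ 180 days ✓; dept Support ✗ → not eligible.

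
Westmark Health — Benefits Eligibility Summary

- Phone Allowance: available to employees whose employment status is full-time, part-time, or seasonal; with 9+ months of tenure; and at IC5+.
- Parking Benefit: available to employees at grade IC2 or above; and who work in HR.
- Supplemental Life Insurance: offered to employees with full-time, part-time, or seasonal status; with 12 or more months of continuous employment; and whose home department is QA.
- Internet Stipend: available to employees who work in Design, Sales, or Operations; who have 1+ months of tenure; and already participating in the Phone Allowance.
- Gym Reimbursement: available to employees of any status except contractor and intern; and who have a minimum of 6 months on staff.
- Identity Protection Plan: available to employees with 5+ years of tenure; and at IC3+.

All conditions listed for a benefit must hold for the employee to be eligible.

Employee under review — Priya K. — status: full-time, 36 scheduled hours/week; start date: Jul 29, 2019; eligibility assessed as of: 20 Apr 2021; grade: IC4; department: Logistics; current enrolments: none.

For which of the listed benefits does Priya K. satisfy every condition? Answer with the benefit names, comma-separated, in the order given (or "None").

Gym Reimbursement

Service from Jul 29, 2019 to 20 Apr 2021: 631 days.
Phone Allowance — status full-time ✓; service 631 days ≥ 9 months (≈270 days) ✓; grade IC4 < IC5 ✗ → not eligible.
Parking Benefit — grade IC4 ≥ IC2 ✓; dept Logistics ✗ → not eligible.
Supplemental Life Insurance — status full-time ✓; service 631 days ≥ 12 months (≈360 days) ✓; dept Logistics ✗ → not eligible.
Internet Stipend — dept Logistics ✗ → not eligible.
Gym Reimbursement — status full-time ✓ (not excluded); service 631 days ≥ 6 months (≈180 days) ✓ → eligible.
Identity Protection Plan — service 631 days < 5 years (≈1825 days) ✗ → not eligible.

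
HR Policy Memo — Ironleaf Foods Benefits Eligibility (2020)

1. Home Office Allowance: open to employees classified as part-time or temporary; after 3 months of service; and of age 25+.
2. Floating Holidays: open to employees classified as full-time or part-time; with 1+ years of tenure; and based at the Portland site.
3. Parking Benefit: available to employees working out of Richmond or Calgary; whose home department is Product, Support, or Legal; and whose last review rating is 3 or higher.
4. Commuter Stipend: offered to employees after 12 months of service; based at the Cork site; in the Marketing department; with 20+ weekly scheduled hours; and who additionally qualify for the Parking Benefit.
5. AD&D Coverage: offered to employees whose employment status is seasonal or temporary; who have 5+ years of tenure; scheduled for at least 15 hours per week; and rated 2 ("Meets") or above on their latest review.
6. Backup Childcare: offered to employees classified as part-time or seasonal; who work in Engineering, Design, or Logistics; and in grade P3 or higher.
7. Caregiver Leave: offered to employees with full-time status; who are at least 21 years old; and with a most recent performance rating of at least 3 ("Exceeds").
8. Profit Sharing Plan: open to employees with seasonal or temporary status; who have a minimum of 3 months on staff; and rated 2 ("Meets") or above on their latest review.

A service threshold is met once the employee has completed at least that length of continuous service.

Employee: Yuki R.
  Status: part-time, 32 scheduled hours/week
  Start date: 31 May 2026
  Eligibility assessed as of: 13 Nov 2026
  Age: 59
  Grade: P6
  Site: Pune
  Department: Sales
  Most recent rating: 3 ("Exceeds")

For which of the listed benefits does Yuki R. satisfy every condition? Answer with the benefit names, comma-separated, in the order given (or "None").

Home Office Allowance

Service from 31 May 2026 to 13 Nov 2026: 166 days.
Home Office Allowance — status part-time ✓; service 166 days ≥ 3 months (≈90 days) ✓; age 59 ≥ 25 ✓ → eligible.
Floating Holidays — status part-time ✓; service 166 days < 1 year (≈365 days) ✗ → not eligible.
Parking Benefit — site Pune ✗ (not Richmond or Calgary) → not eligible.
Commuter Stipend — service 166 days < 12 months (≈360 days) ✗ → not eligible.
AD&D Coverage — status part-time ✗ (requires seasonal or temporary) → not eligible.
Backup Childcare — status part-time ✓; dept Sales ✗ → not eligible.
Caregiver Leave — status part-time ✗ (requires full-time) → not eligible.
Profit Sharing Plan — status part-time ✗ (requires seasonal or temporary) → not eligible.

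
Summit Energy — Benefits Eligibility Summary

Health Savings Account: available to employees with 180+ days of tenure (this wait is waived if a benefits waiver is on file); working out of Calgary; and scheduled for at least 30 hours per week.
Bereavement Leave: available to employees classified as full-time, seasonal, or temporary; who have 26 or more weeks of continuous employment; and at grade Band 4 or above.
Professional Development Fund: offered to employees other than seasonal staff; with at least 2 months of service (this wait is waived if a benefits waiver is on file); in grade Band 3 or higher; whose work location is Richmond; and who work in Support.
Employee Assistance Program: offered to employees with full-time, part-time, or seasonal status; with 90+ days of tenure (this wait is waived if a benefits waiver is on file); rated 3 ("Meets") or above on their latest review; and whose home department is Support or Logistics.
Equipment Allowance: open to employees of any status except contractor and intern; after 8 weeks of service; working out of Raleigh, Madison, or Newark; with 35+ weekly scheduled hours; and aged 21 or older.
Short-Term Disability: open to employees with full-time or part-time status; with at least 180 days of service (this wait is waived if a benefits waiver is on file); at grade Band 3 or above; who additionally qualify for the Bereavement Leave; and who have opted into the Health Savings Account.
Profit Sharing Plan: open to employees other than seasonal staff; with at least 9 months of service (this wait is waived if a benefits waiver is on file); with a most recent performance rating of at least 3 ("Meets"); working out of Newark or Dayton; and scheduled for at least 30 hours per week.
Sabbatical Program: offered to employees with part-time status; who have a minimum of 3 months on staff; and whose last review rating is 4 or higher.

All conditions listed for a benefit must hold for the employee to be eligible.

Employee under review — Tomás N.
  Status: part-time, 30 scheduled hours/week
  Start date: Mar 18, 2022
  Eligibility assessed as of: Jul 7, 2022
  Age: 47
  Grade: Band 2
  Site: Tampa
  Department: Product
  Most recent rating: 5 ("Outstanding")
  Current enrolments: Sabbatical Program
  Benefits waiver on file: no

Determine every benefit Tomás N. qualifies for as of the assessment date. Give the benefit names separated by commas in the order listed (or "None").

Sabbatical Program

Service from Mar 18, 2022 to Jul 7, 2022: 111 days.
Health Savings Account — no waiver, service 111 days < 180 days ✗ → not eligible.
Bereavement Leave — status part-time ✗ (requires full-time, seasonal, or temporary) → not eligible.
Professional Development Fund — status part-time ✓ (not excluded); no waiver, service 111 days ≥ 2 months (≈60 days) ✓; grade Band 2 < Band 3 ✗ → not eligible.
Employee Assistance Program — status part-time ✓; no waiver, service 111 days ≥ 90 days ✓; rating 5 ≥ 3 ✓; dept Product ✗ → not eligible.
Equipment Allowance — status part-time ✓ (not excluded); service 111 days ≥ 8 weeks (≈56 days) ✓; site Tampa ✗ (not Raleigh, Madison, or Newark) → not eligible.
Short-Term Disability — status part-time ✓; no waiver, service 111 days < 180 days ✗ → not eligible.
Profit Sharing Plan — status part-time ✓ (not excluded); no waiver, service 111 days < 9 months (≈270 days) ✗ → not eligible.
Sabbatical Program — status part-time ✓; service 111 days ≥ 3 months (≈90 days) ✓; rating 5 ≥ 4 ✓ → eligible.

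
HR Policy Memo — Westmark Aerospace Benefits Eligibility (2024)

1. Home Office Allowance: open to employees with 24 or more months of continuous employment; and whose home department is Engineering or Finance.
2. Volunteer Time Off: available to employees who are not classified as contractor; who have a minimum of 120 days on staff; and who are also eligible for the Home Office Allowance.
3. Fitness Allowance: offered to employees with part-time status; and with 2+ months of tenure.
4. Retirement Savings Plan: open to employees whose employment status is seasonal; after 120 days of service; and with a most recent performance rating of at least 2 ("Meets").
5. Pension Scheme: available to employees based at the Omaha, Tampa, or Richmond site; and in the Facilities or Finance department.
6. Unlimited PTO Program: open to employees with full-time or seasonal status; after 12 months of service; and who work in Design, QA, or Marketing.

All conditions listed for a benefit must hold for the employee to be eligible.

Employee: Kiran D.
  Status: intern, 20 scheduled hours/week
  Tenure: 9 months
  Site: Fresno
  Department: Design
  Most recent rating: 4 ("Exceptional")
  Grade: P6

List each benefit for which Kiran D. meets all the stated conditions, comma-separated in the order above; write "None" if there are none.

None

Home Office Allowance — service 9 months < 24 months ✗ → not eligible.
Volunteer Time Off — status intern ✓ (not excluded); service 9 months ≥ 120 days ✓; not eligible for Home Office Allowance ✗ → not eligible.
Fitness Allowance — status intern ✗ (requires part-time) → not eligible.
Retirement Savings Plan — status intern ✗ (requires seasonal) → not eligible.
Pension Scheme — site Fresno ✗ (not Omaha, Tampa, or Richmond) → not eligible.
Unlimited PTO Program — status intern ✗ (requires full-time or seasonal) → not eligible.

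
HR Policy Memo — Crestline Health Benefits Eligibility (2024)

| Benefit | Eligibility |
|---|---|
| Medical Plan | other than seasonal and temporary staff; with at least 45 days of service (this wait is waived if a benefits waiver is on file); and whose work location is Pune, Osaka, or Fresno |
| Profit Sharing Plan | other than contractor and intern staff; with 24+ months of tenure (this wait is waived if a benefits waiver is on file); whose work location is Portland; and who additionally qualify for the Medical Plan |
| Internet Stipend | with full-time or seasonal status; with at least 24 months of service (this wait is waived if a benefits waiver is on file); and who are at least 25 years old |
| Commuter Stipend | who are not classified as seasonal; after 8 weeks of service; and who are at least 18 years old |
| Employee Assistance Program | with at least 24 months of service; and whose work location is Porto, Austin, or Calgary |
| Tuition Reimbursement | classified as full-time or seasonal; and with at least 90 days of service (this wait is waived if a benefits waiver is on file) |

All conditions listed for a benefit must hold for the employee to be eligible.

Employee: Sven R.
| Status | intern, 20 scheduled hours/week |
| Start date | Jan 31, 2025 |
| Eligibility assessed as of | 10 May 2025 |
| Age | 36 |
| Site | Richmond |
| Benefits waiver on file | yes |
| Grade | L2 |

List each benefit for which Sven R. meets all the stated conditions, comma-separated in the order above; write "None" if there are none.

Commuter Stipend

Service from Jan 31, 2025 to 10 May 2025: 99 days.
Medical Plan — status intern ✓ (not excluded); benefits waiver on file ✓; site Richmond ✗ (not Pune, Osaka, or Fresno) → not eligible.
Profit Sharing Plan — status intern ✗ (excluded) → not eligible.
Internet Stipend — status intern ✗ (requires full-time or seasonal) → not eligible.
Commuter Stipend — status intern ✓ (not excluded); service 99 days ≥ 8 weeks (≈56 days) ✓; age 36 ≥ 18 ✓ → eligible.
Employee Assistance Program — service 99 days < 24 months (≈720 days) ✗ → not eligible.
Tuition Reimbursement — status intern ✗ (requires full-time or seasonal) → not eligible.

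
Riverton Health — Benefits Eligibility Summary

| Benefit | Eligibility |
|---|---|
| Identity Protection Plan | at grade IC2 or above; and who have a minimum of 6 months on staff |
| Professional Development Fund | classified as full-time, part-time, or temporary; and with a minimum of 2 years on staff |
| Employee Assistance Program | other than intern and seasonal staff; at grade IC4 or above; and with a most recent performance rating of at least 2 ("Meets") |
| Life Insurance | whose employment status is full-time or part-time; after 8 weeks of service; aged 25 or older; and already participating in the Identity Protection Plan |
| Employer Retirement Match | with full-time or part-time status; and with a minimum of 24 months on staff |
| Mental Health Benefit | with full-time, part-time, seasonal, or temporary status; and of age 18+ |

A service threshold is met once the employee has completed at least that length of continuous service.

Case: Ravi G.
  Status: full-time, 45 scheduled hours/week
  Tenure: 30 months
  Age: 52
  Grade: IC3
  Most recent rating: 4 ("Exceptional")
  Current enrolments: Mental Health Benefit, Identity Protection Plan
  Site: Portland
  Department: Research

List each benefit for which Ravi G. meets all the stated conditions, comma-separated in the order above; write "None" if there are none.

Identity Protection Plan, Professional Development Fund, Life Insurance, Employer Retirement Match, Mental Health Benefit

Identity Protection Plan — grade IC3 ≥ IC2 ✓; service 30 months ≥ 6 months ✓ → eligible.
Professional Development Fund — status full-time ✓; service 30 months ≥ 2 years (≈730 days) ✓ → eligible.
Employee Assistance Program — status full-time ✓ (not excluded); grade IC3 < IC4 ✗ → not eligible.
Life Insurance — status full-time ✓; service 30 months ≥ 8 weeks (≈56 days) ✓; age 52 ≥ 25 ✓; enrolled in Identity Protection Plan ✓ → eligible.
Employer Retirement Match — status full-time ✓; service 30 months ≥ 24 months ✓ → eligible.
Mental Health Benefit — status full-time ✓; age 52 ≥ 18 ✓ → eligible.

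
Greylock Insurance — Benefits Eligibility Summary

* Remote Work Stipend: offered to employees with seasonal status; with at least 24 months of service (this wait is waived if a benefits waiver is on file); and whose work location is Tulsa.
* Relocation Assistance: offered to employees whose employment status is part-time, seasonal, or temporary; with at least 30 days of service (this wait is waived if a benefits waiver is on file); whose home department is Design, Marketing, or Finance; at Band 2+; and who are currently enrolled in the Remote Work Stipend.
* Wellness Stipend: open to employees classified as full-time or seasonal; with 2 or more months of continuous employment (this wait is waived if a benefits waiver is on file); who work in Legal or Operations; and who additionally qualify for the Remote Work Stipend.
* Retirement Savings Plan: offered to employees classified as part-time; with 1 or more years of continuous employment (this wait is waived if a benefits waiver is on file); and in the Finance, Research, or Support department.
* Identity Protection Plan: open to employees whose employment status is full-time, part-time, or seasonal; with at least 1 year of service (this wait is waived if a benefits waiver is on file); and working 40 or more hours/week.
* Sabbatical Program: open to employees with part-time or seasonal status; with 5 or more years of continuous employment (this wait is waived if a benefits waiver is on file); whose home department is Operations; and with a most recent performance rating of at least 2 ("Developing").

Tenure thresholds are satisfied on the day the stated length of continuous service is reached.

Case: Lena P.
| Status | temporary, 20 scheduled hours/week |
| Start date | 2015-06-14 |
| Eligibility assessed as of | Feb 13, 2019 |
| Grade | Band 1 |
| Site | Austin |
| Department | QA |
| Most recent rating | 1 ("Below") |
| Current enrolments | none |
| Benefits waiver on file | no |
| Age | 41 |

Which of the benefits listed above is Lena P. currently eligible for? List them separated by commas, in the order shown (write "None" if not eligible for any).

None

Service from 2015-06-14 to Feb 13, 2019: 1340 days.
Remote Work Stipend — status temporary ✗ (requires seasonal) → not eligible.
Relocation Assistance — status temporary ✓; no waiver, service 1340 days ≥ 30 days ✓; dept QA ✗ → not eligible.
Wellness Stipend — status temporary ✗ (requires full-time or seasonal) → not eligible.
Retirement Savings Plan — status temporary ✗ (requires part-time) → not eligible.
Identity Protection Plan — status temporary ✗ (requires full-time, part-time, or seasonal) → not eligible.
Sabbatical Program — status temporary ✗ (requires part-time or seasonal) → not eligible.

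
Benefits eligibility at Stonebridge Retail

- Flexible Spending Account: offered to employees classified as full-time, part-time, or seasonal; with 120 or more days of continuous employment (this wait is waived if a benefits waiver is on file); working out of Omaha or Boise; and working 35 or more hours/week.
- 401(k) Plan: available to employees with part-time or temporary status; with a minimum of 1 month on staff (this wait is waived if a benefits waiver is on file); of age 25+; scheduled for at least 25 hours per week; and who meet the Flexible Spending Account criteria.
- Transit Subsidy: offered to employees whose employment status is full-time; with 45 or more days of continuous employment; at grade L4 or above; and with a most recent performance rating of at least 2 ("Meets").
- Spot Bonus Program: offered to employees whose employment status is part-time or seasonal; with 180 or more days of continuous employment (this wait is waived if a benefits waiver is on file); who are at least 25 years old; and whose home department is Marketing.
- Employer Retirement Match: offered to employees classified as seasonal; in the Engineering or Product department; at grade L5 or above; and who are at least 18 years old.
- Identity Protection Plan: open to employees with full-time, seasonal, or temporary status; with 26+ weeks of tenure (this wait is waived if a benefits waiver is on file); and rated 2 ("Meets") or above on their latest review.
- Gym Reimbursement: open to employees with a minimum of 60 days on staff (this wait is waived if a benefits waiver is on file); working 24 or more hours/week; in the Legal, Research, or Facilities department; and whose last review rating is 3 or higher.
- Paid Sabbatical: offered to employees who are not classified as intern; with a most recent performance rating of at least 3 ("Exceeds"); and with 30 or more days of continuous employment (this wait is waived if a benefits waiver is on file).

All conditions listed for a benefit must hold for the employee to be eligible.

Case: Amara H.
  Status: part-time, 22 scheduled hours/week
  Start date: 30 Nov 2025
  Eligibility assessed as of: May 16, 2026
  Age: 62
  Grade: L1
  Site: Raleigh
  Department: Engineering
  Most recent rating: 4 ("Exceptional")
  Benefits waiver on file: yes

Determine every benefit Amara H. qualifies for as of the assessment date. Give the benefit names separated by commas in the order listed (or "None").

Paid Sabbatical

Service from 30 Nov 2025 to May 16, 2026: 167 days.
Flexible Spending Account — status part-time ✓; benefits waiver on file ✓; site Raleigh ✗ (not Omaha or Boise) → not eligible.
401(k) Plan — status part-time ✓; benefits waiver on file ✓; age 62 ≥ 25 ✓; 22 hrs/wk < 25 ✗ → not eligible.
Transit Subsidy — status part-time ✗ (requires full-time) → not eligible.
Spot Bonus Program — status part-time ✓; benefits waiver on file ✓; age 62 ≥ 25 ✓; dept Engineering ✗ → not eligible.
Employer Retirement Match — status part-time ✗ (requires seasonal) → not eligible.
Identity Protection Plan — status part-time ✗ (requires full-time, seasonal, or temporary) → not eligible.
Gym Reimbursement — benefits waiver on file ✓; 22 hrs/wk < 24 ✗ → not eligible.
Paid Sabbatical — status part-time ✓ (not excluded); rating 4 ≥ 3 ✓; benefits waiver on file ✓ → eligible.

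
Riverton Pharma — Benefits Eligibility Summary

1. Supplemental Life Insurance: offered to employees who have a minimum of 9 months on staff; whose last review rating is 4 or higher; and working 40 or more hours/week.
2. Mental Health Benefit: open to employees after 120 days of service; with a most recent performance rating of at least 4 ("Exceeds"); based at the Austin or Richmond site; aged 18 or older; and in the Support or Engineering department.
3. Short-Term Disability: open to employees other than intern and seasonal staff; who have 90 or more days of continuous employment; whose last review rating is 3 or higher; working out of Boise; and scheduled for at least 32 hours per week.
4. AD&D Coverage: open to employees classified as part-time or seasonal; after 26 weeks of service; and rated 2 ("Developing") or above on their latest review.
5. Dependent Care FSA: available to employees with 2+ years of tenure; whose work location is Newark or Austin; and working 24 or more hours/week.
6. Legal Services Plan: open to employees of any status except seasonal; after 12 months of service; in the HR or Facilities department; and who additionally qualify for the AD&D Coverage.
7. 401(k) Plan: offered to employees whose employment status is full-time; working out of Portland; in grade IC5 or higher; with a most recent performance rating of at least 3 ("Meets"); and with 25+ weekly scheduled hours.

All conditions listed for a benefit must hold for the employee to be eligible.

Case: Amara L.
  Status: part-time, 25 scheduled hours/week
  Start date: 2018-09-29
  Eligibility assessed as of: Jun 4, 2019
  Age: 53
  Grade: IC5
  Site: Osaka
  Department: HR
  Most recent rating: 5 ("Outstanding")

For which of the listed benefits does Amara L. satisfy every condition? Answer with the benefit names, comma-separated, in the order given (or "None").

Service from 2018-09-29 to Jun 4, 2019: 248 days.
Supplemental Life Insurance — service 248 days < 9 months (≈270 days) ✗ → not eligible.
Mental Health Benefit — service 248 days ≥ 120 days ✓; rating 5 ≥ 4 ✓; site Osaka ✗ (not Austin or Richmond) → not eligible.
Short-Term Disability — status part-time ✓ (not excluded); service 248 days ≥ 90 days ✓; rating 5 ≥ 3 ✓; site Osaka ✗ (not Boise) → not eligible.
AD&D Coverage — status part-time ✓; service 248 days ≥ 26 weeks (≈182 days) ✓; rating 5 ≥ 2 ✓ → eligible.
Dependent Care FSA — service 248 days < 2 years (≈730 days) ✗ → not eligible.
Legal Services Plan — status part-time ✓ (not excluded); service 248 days < 12 months (≈360 days) ✗ → not eligible.
401(k) Plan — status part-time ✗ (requires full-time) → not eligible.

AD&D Coverage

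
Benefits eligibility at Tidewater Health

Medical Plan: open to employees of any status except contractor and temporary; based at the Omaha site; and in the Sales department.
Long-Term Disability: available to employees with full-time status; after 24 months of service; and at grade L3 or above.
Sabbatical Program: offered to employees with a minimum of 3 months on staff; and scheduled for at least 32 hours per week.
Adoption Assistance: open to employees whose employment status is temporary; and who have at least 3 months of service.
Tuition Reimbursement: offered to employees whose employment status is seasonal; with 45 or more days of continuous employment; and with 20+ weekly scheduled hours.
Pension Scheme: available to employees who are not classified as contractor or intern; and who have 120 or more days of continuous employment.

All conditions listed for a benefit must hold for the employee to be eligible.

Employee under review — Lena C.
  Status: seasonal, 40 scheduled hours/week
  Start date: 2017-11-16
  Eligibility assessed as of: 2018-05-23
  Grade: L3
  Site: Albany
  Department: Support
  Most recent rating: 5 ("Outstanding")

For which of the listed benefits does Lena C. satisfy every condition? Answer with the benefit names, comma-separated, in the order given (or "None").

Sabbatical Program, Tuition Reimbursement, Pension Scheme

Service from 2017-11-16 to 2018-05-23: 188 days.
Medical Plan — status seasonal ✓ (not excluded); site Albany ✗ (not Omaha) → not eligible.
Long-Term Disability — status seasonal ✗ (requires full-time) → not eligible.
Sabbatical Program — service 188 days ≥ 3 months (≈90 days) ✓; 40 hrs/wk ≥ 32 ✓ → eligible.
Adoption Assistance — status seasonal ✗ (requires temporary) → not eligible.
Tuition Reimbursement — status seasonal ✓; service 188 days ≥ 45 days ✓; 40 hrs/wk ≥ 20 ✓ → eligible.
Pension Scheme — status seasonal ✓ (not excluded); service 188 days ≥ 120 days ✓ → eligible.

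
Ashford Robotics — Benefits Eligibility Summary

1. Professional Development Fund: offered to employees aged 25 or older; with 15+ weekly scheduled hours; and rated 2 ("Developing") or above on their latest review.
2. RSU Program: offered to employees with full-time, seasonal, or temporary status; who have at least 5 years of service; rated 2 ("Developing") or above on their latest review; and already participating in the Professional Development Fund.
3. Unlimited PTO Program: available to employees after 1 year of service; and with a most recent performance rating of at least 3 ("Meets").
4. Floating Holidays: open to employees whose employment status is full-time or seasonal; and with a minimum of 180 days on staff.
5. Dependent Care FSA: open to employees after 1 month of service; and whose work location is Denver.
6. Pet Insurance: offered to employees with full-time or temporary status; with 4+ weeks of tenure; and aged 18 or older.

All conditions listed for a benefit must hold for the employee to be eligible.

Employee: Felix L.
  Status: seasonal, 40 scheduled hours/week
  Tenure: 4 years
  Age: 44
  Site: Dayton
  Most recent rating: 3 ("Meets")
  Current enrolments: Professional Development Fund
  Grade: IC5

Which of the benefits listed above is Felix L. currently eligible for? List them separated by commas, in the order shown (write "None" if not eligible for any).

Professional Development Fund, Unlimited PTO Program, Floating Holidays

Professional Development Fund — age 44 ≥ 25 ✓; 40 hrs/wk ≥ 15 ✓; rating 3 ≥ 2 ✓ → eligible.
RSU Program — status seasonal ✓; service 4 years < 5 years ✗ → not eligible.
Unlimited PTO Program — service 4 years ≥ 1 year ✓; rating 3 ≥ 3 ✓ → eligible.
Floating Holidays — status seasonal ✓; service 4 years ≥ 180 days ✓ → eligible.
Dependent Care FSA — service 4 years ≥ 1 month (≈30 days) ✓; site Dayton ✗ (not Denver) → not eligible.
Pet Insurance — status seasonal ✗ (requires full-time or temporary) → not eligible.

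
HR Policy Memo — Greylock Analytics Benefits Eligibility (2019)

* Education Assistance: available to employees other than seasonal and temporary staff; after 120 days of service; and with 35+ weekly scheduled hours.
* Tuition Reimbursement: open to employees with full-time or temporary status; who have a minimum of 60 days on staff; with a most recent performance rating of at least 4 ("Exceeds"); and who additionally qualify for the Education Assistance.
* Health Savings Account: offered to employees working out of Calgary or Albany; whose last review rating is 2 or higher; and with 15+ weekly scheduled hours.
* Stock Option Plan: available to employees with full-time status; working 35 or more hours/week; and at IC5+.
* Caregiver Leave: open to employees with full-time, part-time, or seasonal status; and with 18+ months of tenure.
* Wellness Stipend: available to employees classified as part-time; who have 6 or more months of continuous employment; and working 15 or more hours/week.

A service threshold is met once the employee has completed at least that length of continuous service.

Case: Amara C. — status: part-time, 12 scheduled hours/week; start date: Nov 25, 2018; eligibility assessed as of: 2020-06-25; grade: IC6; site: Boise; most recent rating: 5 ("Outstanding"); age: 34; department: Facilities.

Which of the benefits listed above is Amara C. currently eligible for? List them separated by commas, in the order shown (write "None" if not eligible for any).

Caregiver Leave

Service from Nov 25, 2018 to 2020-06-25: 578 days.
Education Assistance — status part-time ✓ (not excluded); service 578 days ≥ 120 days ✓; 12 hrs/wk < 35 ✗ → not eligible.
Tuition Reimbursement — status part-time ✗ (requires full-time or temporary) → not eligible.
Health Savings Account — site Boise ✗ (not Calgary or Albany) → not eligible.
Stock Option Plan — status part-time ✗ (requires full-time) → not eligible.
Caregiver Leave — status part-time ✓; service 578 days ≥ 18 months (≈540 days) ✓ → eligible.
Wellness Stipend — status part-time ✓; service 578 days ≥ 6 months (≈180 days) ✓; 12 hrs/wk < 15 ✗ → not eligible.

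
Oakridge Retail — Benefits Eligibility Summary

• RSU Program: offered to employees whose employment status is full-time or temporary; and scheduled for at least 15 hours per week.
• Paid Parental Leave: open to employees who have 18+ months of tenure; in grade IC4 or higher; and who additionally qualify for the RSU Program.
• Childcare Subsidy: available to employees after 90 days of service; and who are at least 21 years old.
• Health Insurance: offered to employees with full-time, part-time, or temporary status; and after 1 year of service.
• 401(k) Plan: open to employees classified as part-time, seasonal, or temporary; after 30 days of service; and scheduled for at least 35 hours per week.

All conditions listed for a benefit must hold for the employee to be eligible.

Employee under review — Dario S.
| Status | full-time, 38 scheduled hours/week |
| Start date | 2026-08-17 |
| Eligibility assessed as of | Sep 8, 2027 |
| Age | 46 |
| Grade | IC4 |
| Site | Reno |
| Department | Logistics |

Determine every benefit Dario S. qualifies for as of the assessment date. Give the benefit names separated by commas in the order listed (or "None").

Service from 2026-08-17 to Sep 8, 2027: 387 days.
RSU Program — status full-time ✓; 38 hrs/wk ≥ 15 ✓ → eligible.
Paid Parental Leave — service 387 days < 18 months (≈540 days) ✗ → not eligible.
Childcare Subsidy — service 387 days ≥ 90 days ✓; age 46 ≥ 21 ✓ → eligible.
Health Insurance — status full-time ✓; service 387 days ≥ 1 year (≈365 days) ✓ → eligible.
401(k) Plan — status full-time ✗ (requires part-time, seasonal, or temporary) → not eligible.

RSU Program, Childcare Subsidy, Health Insurance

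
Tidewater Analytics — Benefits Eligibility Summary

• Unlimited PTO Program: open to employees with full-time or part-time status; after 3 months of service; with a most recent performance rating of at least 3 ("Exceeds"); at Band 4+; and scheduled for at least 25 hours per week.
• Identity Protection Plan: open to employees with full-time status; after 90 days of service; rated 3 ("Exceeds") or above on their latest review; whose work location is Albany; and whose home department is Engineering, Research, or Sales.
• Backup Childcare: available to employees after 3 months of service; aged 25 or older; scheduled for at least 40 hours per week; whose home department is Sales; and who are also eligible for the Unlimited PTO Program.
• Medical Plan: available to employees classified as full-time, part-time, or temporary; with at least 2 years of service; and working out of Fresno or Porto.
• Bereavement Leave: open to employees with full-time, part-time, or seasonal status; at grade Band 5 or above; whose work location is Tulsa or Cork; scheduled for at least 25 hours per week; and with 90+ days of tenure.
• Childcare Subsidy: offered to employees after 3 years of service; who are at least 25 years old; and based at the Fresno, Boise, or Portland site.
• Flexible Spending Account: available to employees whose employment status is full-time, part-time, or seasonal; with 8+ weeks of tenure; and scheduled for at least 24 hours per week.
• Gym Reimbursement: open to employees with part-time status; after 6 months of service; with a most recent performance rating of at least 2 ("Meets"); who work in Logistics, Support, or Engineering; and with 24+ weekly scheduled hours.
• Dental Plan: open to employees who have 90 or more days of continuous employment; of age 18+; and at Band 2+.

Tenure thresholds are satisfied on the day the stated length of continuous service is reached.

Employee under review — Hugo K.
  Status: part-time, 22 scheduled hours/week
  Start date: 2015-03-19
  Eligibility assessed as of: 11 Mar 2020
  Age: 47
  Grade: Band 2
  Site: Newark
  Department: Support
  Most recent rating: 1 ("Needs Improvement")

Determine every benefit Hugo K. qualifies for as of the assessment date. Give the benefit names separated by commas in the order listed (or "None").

Dental Plan

Service from 2015-03-19 to 11 Mar 2020: 1819 days.
Unlimited PTO Program — status part-time ✓; service 1819 days ≥ 3 months (≈90 days) ✓; rating 1 < 3 ✗ → not eligible.
Identity Protection Plan — status part-time ✗ (requires full-time) → not eligible.
Backup Childcare — service 1819 days ≥ 3 months (≈90 days) ✓; age 47 ≥ 25 ✓; 22 hrs/wk < 40 ✗ → not eligible.
Medical Plan — status part-time ✓; service 1819 days ≥ 2 years (≈730 days) ✓; site Newark ✗ (not Fresno or Porto) → not eligible.
Bereavement Leave — status part-time ✓; grade Band 2 < Band 5 ✗ → not eligible.
Childcare Subsidy — service 1819 days ≥ 3 years (≈1095 days) ✓; age 47 ≥ 25 ✓; site Newark ✗ (not Fresno, Boise, or Portland) → not eligible.
Flexible Spending Account — status part-time ✓; service 1819 days ≥ 8 weeks (≈56 days) ✓; 22 hrs/wk < 24 ✗ → not eligible.
Gym Reimbursement — status part-time ✓; service 1819 days ≥ 6 months (≈180 days) ✓; rating 1 < 2 ✗ → not eligible.
Dental Plan — service 1819 days ≥ 90 days ✓; age 47 ≥ 18 ✓; grade Band 2 ≥ Band 2 ✓ → eligible.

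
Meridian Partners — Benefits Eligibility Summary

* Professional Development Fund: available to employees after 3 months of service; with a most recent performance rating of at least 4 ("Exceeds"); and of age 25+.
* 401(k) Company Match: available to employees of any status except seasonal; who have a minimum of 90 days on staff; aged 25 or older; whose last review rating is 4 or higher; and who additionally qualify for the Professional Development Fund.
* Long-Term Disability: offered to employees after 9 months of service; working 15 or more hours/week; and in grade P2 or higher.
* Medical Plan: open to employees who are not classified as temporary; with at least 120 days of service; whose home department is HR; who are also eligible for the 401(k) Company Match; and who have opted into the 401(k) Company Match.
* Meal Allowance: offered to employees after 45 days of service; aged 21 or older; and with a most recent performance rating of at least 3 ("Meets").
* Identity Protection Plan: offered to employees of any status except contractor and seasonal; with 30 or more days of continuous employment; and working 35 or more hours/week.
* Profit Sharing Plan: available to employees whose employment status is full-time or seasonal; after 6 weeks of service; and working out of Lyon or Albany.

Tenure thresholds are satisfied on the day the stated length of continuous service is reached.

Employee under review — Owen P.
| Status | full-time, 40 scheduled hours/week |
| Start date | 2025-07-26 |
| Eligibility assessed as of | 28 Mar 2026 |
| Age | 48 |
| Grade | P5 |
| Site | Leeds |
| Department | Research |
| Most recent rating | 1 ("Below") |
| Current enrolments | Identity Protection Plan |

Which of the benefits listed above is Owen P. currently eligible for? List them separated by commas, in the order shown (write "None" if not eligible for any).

Service from 2025-07-26 to 28 Mar 2026: 245 days.
Professional Development Fund — service 245 days ≥ 3 months (≈90 days) ✓; rating 1 < 4 ✗ → not eligible.
401(k) Company Match — status full-time ✓ (not excluded); service 245 days ≥ 90 days ✓; age 48 ≥ 25 ✓; rating 1 < 4 ✗ → not eligible.
Long-Term Disability — service 245 days < 9 months (≈270 days) ✗ → not eligible.
Medical Plan — status full-time ✓ (not excluded); service 245 days ≥ 120 days ✓; dept Research ✗ → not eligible.
Meal Allowance — service 245 days ≥ 45 days ✓; age 48 ≥ 21 ✓; rating 1 < 3 ✗ → not eligible.
Identity Protection Plan — status full-time ✓ (not excluded); service 245 days ≥ 30 days ✓; 40 hrs/wk ≥ 35 ✓ → eligible.
Profit Sharing Plan — status full-time ✓; service 245 days ≥ 6 weeks (≈42 days) ✓; site Leeds ✗ (not Lyon or Albany) → not eligible.

Identity Protection Plan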